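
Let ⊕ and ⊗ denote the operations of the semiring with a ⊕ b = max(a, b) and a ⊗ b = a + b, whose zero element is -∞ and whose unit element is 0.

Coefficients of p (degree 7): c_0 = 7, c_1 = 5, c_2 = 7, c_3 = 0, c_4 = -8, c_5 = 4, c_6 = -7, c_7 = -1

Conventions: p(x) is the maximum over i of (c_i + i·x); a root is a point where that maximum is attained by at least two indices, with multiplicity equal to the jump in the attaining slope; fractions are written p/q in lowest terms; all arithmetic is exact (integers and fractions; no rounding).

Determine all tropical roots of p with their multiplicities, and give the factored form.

hull edge (i=0, c=7) to (i=2, c=7): slope 0, span 2
hull edge (i=2, c=7) to (i=5, c=4): slope -1, span 3
hull edge (i=5, c=4) to (i=7, c=-1): slope -5/2, span 2
Factored form: p(x) = -1 ⊗ (x ⊕ 0) ⊗ (x ⊕ 0) ⊗ (x ⊕ 1) ⊗ (x ⊕ 1) ⊗ (x ⊕ 1) ⊗ (x ⊕ 5/2) ⊗ (x ⊕ 5/2)
Answer: roots = 0 (mult 2), 1 (mult 3), 5/2 (mult 2)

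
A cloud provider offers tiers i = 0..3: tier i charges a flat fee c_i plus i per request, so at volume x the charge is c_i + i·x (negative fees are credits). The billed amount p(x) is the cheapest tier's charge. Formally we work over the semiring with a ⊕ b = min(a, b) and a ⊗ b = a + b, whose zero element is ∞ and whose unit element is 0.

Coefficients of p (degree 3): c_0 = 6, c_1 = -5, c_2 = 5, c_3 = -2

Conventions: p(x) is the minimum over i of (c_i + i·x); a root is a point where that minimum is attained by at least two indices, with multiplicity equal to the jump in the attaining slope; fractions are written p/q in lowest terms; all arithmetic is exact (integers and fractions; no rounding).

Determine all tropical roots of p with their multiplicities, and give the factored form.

hull edge (i=0, c=6) to (i=1, c=-5): slope -11, span 1
hull edge (i=1, c=-5) to (i=3, c=-2): slope 3/2, span 2
Factored form: p(x) = -2 ⊗ (x ⊕ (-3/2)) ⊗ (x ⊕ (-3/2)) ⊗ (x ⊕ 11)
Answer: roots = -3/2 (mult 2), 11 (mult 1)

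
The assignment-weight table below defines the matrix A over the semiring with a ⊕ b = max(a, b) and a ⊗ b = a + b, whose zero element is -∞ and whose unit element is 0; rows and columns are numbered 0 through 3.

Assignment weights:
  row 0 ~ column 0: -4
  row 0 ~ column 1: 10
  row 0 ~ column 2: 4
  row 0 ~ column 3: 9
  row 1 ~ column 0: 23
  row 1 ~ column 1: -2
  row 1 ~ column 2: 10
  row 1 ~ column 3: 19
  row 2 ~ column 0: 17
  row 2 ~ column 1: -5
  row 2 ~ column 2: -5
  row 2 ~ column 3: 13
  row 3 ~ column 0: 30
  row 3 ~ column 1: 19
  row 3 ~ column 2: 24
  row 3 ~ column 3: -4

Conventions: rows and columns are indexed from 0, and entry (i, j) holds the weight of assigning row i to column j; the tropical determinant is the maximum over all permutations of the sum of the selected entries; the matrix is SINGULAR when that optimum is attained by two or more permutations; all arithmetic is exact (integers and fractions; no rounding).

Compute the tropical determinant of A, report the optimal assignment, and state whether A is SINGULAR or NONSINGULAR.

σ = (0, 1, 2, 3): (-4) + (-2) + (-5) + (-4) = -15
σ = (0, 1, 3, 2): (-4) + (-2) + 13 + 24 = 31
σ = (0, 2, 1, 3): (-4) + 10 + (-5) + (-4) = -3
σ = (0, 2, 3, 1): (-4) + 10 + 13 + 19 = 38
σ = (0, 3, 1, 2): (-4) + 19 + (-5) + 24 = 34
σ = (0, 3, 2, 1): (-4) + 19 + (-5) + 19 = 29
σ = (1, 0, 2, 3): 10 + 23 + (-5) + (-4) = 24
σ = (1, 0, 3, 2): 10 + 23 + 13 + 24 = 70
σ = (1, 2, 0, 3): 10 + 10 + 17 + (-4) = 33
σ = (1, 2, 3, 0): 10 + 10 + 13 + 30 = 63
σ = (1, 3, 0, 2): 10 + 19 + 17 + 24 = 70
σ = (1, 3, 2, 0): 10 + 19 + (-5) + 30 = 54
σ = (2, 0, 1, 3): 4 + 23 + (-5) + (-4) = 18
σ = (2, 0, 3, 1): 4 + 23 + 13 + 19 = 59
σ = (2, 1, 0, 3): 4 + (-2) + 17 + (-4) = 15
σ = (2, 1, 3, 0): 4 + (-2) + 13 + 30 = 45
σ = (2, 3, 0, 1): 4 + 19 + 17 + 19 = 59
σ = (2, 3, 1, 0): 4 + 19 + (-5) + 30 = 48
σ = (3, 0, 1, 2): 9 + 23 + (-5) + 24 = 51
σ = (3, 0, 2, 1): 9 + 23 + (-5) + 19 = 46
σ = (3, 1, 0, 2): 9 + (-2) + 17 + 24 = 48
σ = (3, 1, 2, 0): 9 + (-2) + (-5) + 30 = 32
σ = (3, 2, 0, 1): 9 + 10 + 17 + 19 = 55
σ = (3, 2, 1, 0): 9 + 10 + (-5) + 30 = 44
Optimal value attained by: σ = (1, 0, 3, 2).
Answer: det⊕(A) = 70; verdict: SINGULAR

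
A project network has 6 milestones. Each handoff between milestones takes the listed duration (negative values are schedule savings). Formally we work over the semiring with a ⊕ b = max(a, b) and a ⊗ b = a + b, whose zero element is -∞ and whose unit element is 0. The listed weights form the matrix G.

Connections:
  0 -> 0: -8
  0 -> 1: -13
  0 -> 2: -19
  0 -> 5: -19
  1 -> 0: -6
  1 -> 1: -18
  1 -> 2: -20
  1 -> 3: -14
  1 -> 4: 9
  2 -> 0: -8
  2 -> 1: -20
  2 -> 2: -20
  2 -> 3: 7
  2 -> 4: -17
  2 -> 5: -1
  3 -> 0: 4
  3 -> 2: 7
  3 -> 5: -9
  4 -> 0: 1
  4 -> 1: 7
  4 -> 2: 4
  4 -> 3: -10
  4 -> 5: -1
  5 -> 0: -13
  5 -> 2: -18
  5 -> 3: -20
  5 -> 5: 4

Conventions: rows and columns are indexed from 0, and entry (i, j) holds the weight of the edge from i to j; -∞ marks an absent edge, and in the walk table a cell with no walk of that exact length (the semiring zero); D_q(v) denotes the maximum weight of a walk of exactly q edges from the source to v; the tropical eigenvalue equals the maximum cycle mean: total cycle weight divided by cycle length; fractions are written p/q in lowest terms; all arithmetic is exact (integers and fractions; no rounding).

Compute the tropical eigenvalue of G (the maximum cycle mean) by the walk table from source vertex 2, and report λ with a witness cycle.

q=0: [-∞, -∞, 0, -∞, -∞, -∞]
q=1: [-8, -20, -20, 7, -17, -1]
q=2: [11, -10, 14, -13, -11, 3]
q=3: [6, -2, -6, 21, -1, 13]
q=4: [25, 6, 28, 1, 7, 17]
q=5: [20, 14, 11, 35, 15, 27]
q=6: [39, 22, 42, 18, 23, 31]
Optimal cycle mean attained by: cycle 1->4->1, total 9 + 7, length 2.
Answer: λ = 8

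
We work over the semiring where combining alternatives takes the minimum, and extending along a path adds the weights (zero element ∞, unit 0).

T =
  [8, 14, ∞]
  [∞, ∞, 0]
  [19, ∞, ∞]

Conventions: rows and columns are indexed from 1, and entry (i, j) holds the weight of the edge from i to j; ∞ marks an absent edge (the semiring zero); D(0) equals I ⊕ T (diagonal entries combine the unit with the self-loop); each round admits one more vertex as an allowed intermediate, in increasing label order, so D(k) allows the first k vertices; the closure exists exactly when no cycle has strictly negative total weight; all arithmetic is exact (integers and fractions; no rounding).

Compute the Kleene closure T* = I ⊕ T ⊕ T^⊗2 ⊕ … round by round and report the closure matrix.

D(0):
  [0, 14, ∞]
  [∞, 0, 0]
  [19, ∞, 0]
D(1):
  [0, 14, ∞]
  [∞, 0, 0]
  [19, 33, 0]
D(2):
  [0, 14, 14]
  [∞, 0, 0]
  [19, 33, 0]
D(3):
  [0, 14, 14]
  [19, 0, 0]
  [19, 33, 0]
Answer: T* = [[0, 14, 14], [19, 0, 0], [19, 33, 0]]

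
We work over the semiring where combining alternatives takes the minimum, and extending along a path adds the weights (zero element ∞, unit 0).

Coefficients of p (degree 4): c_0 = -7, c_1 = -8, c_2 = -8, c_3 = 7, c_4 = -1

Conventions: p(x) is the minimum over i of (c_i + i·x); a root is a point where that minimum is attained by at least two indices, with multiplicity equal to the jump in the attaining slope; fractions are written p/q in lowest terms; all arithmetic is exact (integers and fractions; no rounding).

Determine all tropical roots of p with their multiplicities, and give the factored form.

hull edge (i=0, c=-7) to (i=1, c=-8): slope -1, span 1
hull edge (i=1, c=-8) to (i=2, c=-8): slope 0, span 1
hull edge (i=2, c=-8) to (i=4, c=-1): slope 7/2, span 2
Factored form: p(x) = -1 ⊗ (x ⊕ (-7/2)) ⊗ (x ⊕ (-7/2)) ⊗ (x ⊕ 0) ⊗ (x ⊕ 1)
Answer: roots = -7/2 (mult 2), 0 (mult 1), 1 (mult 1)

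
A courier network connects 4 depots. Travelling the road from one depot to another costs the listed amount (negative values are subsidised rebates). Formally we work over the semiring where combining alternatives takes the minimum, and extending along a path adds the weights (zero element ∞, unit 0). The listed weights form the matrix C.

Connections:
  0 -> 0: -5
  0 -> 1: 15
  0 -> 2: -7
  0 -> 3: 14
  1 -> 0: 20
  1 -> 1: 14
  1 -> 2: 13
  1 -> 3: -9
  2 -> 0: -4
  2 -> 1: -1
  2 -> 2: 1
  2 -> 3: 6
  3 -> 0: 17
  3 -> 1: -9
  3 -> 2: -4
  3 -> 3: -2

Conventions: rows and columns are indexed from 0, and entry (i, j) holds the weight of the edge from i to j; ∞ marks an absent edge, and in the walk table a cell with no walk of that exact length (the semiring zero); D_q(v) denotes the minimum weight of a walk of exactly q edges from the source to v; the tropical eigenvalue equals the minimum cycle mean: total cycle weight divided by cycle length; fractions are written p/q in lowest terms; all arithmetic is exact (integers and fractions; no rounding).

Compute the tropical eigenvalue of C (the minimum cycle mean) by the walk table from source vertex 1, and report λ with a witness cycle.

q=0: [∞, 0, ∞, ∞]
q=1: [20, 14, 13, -9]
q=2: [8, -18, -13, -11]
q=3: [-17, -20, -15, -27]
q=4: [-22, -36, -31, -29]
Optimal cycle mean attained by: cycle 1->3->1, total (-9) + (-9), length 2.
Answer: λ = -9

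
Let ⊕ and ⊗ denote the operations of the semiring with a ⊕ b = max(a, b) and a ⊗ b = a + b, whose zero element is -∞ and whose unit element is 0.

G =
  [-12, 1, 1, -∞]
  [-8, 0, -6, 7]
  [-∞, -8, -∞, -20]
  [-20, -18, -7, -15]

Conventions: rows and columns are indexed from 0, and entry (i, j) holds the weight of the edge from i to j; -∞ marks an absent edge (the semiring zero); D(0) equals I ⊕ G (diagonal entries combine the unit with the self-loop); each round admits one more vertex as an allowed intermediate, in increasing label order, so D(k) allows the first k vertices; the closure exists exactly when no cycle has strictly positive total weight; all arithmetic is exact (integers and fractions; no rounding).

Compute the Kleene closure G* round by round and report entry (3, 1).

D(0):
  [0, 1, 1, -∞]
  [-8, 0, -6, 7]
  [-∞, -8, 0, -20]
  [-20, -18, -7, 0]
D(1):
  [0, 1, 1, -∞]
  [-8, 0, -6, 7]
  [-∞, -8, 0, -20]
  [-20, -18, -7, 0]
D(2):
  [0, 1, 1, 8]
  [-8, 0, -6, 7]
  [-16, -8, 0, -1]
  [-20, -18, -7, 0]
D(3):
  [0, 1, 1, 8]
  [-8, 0, -6, 7]
  [-16, -8, 0, -1]
  [-20, -15, -7, 0]
D(4):
  [0, 1, 1, 8]
  [-8, 0, 0, 7]
  [-16, -8, 0, -1]
  [-20, -15, -7, 0]
Answer: G*[3][1] = -15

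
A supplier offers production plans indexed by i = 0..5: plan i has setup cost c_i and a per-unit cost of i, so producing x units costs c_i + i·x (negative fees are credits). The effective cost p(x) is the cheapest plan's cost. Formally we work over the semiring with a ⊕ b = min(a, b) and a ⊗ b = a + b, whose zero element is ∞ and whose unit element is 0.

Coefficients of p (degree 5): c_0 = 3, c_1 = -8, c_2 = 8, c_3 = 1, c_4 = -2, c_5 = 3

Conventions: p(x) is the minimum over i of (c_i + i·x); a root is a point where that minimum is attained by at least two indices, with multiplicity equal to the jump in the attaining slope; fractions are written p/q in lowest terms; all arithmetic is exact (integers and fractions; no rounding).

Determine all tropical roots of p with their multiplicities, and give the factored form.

hull edge (i=0, c=3) to (i=1, c=-8): slope -11, span 1
hull edge (i=1, c=-8) to (i=4, c=-2): slope 2, span 3
hull edge (i=4, c=-2) to (i=5, c=3): slope 5, span 1
Factored form: p(x) = 3 ⊗ (x ⊕ (-5)) ⊗ (x ⊕ (-2)) ⊗ (x ⊕ (-2)) ⊗ (x ⊕ (-2)) ⊗ (x ⊕ 11)
Answer: roots = -5 (mult 1), -2 (mult 3), 11 (mult 1)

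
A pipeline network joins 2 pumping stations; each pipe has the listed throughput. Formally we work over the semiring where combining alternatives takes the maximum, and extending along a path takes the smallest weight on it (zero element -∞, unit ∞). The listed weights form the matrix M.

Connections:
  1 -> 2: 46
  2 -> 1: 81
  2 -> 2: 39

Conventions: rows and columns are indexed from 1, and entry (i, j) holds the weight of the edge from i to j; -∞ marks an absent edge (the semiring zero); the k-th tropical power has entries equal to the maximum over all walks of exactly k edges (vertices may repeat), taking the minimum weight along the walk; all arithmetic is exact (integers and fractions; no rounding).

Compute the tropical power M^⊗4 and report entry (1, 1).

M^⊗2:
  [46, 39]
  [39, 46]
M^⊗3:
  [39, 46]
  [46, 39]
M^⊗4:
  [46, 39]
  [39, 46]
Key observation: the optimum is the walk 1->2->1->2->1, with weight 46 min 81 min 46 min 81 = 46.
Optimal value attained by: walk 1->2->1->2->1.
Answer: (M^⊗4)[1][1] = 46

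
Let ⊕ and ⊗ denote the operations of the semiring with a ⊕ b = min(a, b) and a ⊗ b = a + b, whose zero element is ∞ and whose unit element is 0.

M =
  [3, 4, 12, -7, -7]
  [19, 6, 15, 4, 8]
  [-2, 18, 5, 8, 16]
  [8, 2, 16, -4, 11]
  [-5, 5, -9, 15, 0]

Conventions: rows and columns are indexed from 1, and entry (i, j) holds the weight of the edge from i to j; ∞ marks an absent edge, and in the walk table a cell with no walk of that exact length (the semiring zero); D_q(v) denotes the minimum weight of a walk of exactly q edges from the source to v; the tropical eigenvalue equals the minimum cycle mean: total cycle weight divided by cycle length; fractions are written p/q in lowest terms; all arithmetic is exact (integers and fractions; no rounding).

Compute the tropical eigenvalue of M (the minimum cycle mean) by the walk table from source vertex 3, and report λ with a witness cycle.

q=0: [∞, ∞, 0, ∞, ∞]
q=1: [-2, 18, 5, 8, 16]
q=2: [1, 2, 7, -9, -9]
q=3: [-14, -7, -18, -13, -9]
q=4: [-20, -11, -18, -21, -21]
q=5: [-26, -19, -30, -27, -27]
Optimal cycle mean attained by: cycle 1->5->1, total (-7) + (-5), length 2.
Answer: λ = -6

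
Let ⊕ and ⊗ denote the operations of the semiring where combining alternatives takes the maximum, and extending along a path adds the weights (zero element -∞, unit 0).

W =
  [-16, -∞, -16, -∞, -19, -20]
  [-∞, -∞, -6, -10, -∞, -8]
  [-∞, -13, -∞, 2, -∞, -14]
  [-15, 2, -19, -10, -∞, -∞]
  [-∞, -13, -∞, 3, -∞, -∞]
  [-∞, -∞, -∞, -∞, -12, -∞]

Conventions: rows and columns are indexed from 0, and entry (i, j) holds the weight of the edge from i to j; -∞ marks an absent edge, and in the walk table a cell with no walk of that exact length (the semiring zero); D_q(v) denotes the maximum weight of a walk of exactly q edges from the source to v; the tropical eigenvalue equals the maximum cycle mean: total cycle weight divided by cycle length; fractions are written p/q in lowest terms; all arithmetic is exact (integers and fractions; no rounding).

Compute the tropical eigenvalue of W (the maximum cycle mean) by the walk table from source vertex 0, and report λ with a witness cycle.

q=0: [0, -∞, -∞, -∞, -∞, -∞]
q=1: [-16, -∞, -16, -∞, -19, -20]
q=2: [-32, -29, -32, -14, -32, -30]
q=3: [-29, -12, -33, -24, -42, -37]
q=4: [-39, -22, -18, -22, -48, -20]
q=5: [-37, -20, -28, -16, -32, -30]
q=6: [-31, -14, -26, -26, -42, -28]
Optimal cycle mean attained by: cycle 1->2->3->1, total (-6) + 2 + 2, length 3.
Answer: λ = -2/3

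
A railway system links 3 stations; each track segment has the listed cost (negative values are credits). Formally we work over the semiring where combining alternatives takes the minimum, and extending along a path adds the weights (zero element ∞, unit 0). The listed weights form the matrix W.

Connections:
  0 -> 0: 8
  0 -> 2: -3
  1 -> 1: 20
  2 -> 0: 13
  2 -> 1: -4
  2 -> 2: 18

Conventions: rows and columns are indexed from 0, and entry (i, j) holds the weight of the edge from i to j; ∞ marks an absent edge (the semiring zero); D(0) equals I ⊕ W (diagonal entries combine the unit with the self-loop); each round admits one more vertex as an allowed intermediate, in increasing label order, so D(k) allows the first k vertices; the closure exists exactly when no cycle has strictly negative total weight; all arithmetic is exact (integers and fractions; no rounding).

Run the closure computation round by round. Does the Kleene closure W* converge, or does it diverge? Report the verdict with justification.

D(0):
  [0, ∞, -3]
  [∞, 0, ∞]
  [13, -4, 0]
D(1):
  [0, ∞, -3]
  [∞, 0, ∞]
  [13, -4, 0]
D(2):
  [0, ∞, -3]
  [∞, 0, ∞]
  [13, -4, 0]
D(3):
  [0, -7, -3]
  [∞, 0, ∞]
  [13, -4, 0]
Key observation: every diagonal entry stays at the unit through all rounds, so no improving cycle exists.
Answer: CONVERGES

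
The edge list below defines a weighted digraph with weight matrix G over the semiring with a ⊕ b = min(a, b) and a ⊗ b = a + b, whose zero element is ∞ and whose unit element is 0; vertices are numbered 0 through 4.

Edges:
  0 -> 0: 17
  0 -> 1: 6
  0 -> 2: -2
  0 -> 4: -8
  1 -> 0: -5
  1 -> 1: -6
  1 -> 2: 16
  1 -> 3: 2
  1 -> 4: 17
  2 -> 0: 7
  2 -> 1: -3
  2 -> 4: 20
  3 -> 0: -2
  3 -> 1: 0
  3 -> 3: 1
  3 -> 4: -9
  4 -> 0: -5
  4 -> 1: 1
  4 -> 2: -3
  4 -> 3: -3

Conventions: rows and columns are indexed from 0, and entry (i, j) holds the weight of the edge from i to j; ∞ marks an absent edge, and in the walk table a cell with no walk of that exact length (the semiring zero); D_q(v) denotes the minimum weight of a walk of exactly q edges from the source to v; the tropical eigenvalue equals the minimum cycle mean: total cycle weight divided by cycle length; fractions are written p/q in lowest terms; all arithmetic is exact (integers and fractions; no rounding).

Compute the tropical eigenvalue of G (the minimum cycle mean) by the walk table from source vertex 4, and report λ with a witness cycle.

q=0: [∞, ∞, ∞, ∞, 0]
q=1: [-5, 1, -3, -3, ∞]
q=2: [-5, -6, -7, -2, -13]
q=3: [-18, -12, -16, -16, -13]
q=4: [-18, -19, -20, -16, -26]
q=5: [-31, -25, -29, -29, -26]
Optimal cycle mean attained by: cycle 0->4->0, total (-8) + (-5), length 2.
Answer: λ = -13/2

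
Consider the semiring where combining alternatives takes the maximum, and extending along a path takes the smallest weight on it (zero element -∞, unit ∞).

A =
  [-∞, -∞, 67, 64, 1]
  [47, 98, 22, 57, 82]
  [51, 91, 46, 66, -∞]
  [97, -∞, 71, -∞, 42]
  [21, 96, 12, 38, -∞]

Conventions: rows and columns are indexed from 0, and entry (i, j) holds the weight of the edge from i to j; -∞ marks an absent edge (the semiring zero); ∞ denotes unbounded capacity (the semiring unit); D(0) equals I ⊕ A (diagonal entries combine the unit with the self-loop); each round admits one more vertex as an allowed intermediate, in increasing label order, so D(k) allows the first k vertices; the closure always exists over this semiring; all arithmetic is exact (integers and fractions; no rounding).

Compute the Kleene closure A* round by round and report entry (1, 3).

D(0):
  [∞, -∞, 67, 64, 1]
  [47, ∞, 22, 57, 82]
  [51, 91, ∞, 66, -∞]
  [97, -∞, 71, ∞, 42]
  [21, 96, 12, 38, ∞]
D(1):
  [∞, -∞, 67, 64, 1]
  [47, ∞, 47, 57, 82]
  [51, 91, ∞, 66, 1]
  [97, -∞, 71, ∞, 42]
  [21, 96, 21, 38, ∞]
D(2):
  [∞, -∞, 67, 64, 1]
  [47, ∞, 47, 57, 82]
  [51, 91, ∞, 66, 82]
  [97, -∞, 71, ∞, 42]
  [47, 96, 47, 57, ∞]
D(3):
  [∞, 67, 67, 66, 67]
  [47, ∞, 47, 57, 82]
  [51, 91, ∞, 66, 82]
  [97, 71, 71, ∞, 71]
  [47, 96, 47, 57, ∞]
D(4):
  [∞, 67, 67, 66, 67]
  [57, ∞, 57, 57, 82]
  [66, 91, ∞, 66, 82]
  [97, 71, 71, ∞, 71]
  [57, 96, 57, 57, ∞]
D(5):
  [∞, 67, 67, 66, 67]
  [57, ∞, 57, 57, 82]
  [66, 91, ∞, 66, 82]
  [97, 71, 71, ∞, 71]
  [57, 96, 57, 57, ∞]
Answer: A*[1][3] = 57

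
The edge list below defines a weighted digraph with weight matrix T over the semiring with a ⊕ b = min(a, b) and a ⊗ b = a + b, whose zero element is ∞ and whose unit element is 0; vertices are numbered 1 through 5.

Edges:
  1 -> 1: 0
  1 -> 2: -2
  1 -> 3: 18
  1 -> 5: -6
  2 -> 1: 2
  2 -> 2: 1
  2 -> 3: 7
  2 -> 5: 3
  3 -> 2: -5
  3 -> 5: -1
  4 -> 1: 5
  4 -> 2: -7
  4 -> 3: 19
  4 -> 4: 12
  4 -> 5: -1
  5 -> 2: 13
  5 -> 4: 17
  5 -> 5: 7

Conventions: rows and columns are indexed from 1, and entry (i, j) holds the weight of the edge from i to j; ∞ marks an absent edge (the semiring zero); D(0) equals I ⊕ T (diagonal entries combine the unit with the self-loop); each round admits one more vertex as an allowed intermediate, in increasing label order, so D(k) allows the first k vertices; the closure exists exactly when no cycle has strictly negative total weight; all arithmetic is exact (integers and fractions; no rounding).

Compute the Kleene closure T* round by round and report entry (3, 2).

D(0):
  [0, -2, 18, ∞, -6]
  [2, 0, 7, ∞, 3]
  [∞, -5, 0, ∞, -1]
  [5, -7, 19, 0, -1]
  [∞, 13, ∞, 17, 0]
D(1):
  [0, -2, 18, ∞, -6]
  [2, 0, 7, ∞, -4]
  [∞, -5, 0, ∞, -1]
  [5, -7, 19, 0, -1]
  [∞, 13, ∞, 17, 0]
D(2):
  [0, -2, 5, ∞, -6]
  [2, 0, 7, ∞, -4]
  [-3, -5, 0, ∞, -9]
  [-5, -7, 0, 0, -11]
  [15, 13, 20, 17, 0]
D(3):
  [0, -2, 5, ∞, -6]
  [2, 0, 7, ∞, -4]
  [-3, -5, 0, ∞, -9]
  [-5, -7, 0, 0, -11]
  [15, 13, 20, 17, 0]
D(4):
  [0, -2, 5, ∞, -6]
  [2, 0, 7, ∞, -4]
  [-3, -5, 0, ∞, -9]
  [-5, -7, 0, 0, -11]
  [12, 10, 17, 17, 0]
D(5):
  [0, -2, 5, 11, -6]
  [2, 0, 7, 13, -4]
  [-3, -5, 0, 8, -9]
  [-5, -7, 0, 0, -11]
  [12, 10, 17, 17, 0]
Answer: T*[3][2] = -5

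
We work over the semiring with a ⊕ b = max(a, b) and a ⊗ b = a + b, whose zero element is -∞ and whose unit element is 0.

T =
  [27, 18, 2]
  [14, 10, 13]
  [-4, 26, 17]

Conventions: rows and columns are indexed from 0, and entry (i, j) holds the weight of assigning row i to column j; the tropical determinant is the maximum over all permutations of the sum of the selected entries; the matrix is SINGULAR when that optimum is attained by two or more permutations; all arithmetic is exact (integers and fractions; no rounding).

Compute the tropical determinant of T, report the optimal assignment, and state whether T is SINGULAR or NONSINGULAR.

σ = (0, 1, 2): 27 + 10 + 17 = 54
σ = (0, 2, 1): 27 + 13 + 26 = 66
σ = (1, 0, 2): 18 + 14 + 17 = 49
σ = (1, 2, 0): 18 + 13 + (-4) = 27
σ = (2, 0, 1): 2 + 14 + 26 = 42
σ = (2, 1, 0): 2 + 10 + (-4) = 8
Optimal value attained by: σ = (0, 2, 1).
Answer: det⊕(T) = 66; verdict: NONSINGULAR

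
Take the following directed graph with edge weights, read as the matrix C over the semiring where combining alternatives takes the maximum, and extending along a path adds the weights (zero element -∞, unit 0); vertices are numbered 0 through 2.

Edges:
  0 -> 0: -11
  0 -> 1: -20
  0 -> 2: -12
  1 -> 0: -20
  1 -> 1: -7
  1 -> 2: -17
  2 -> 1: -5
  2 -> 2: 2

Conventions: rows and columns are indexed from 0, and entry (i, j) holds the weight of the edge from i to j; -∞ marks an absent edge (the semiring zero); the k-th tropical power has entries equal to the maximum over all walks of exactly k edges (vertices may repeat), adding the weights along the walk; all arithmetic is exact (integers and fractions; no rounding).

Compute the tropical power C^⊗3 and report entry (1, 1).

C^⊗2:
  [-22, -17, -10]
  [-27, -14, -15]
  [-25, -3, 4]
C^⊗3:
  [-33, -15, -8]
  [-34, -20, -13]
  [-23, -1, 6]
Key observation: the optimum is the walk 1->2->2->1, with weight (-17) + 2 + (-5) = -20.
Optimal value attained by: walk 1->2->2->1.
Answer: (C^⊗3)[1][1] = -20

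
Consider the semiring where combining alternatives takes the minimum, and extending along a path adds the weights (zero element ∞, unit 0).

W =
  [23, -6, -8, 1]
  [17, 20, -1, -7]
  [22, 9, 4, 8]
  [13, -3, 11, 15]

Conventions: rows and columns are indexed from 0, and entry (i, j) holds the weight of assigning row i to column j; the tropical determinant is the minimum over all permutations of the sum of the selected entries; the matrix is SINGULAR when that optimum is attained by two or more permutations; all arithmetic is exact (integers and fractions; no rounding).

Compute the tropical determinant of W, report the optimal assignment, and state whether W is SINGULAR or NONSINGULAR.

σ = (0, 1, 2, 3): 23 + 20 + 4 + 15 = 62
σ = (0, 1, 3, 2): 23 + 20 + 8 + 11 = 62
σ = (0, 2, 1, 3): 23 + (-1) + 9 + 15 = 46
σ = (0, 2, 3, 1): 23 + (-1) + 8 + (-3) = 27
σ = (0, 3, 1, 2): 23 + (-7) + 9 + 11 = 36
σ = (0, 3, 2, 1): 23 + (-7) + 4 + (-3) = 17
σ = (1, 0, 2, 3): (-6) + 17 + 4 + 15 = 30
σ = (1, 0, 3, 2): (-6) + 17 + 8 + 11 = 30
σ = (1, 2, 0, 3): (-6) + (-1) + 22 + 15 = 30
σ = (1, 2, 3, 0): (-6) + (-1) + 8 + 13 = 14
σ = (1, 3, 0, 2): (-6) + (-7) + 22 + 11 = 20
σ = (1, 3, 2, 0): (-6) + (-7) + 4 + 13 = 4
σ = (2, 0, 1, 3): (-8) + 17 + 9 + 15 = 33
σ = (2, 0, 3, 1): (-8) + 17 + 8 + (-3) = 14
σ = (2, 1, 0, 3): (-8) + 20 + 22 + 15 = 49
σ = (2, 1, 3, 0): (-8) + 20 + 8 + 13 = 33
σ = (2, 3, 0, 1): (-8) + (-7) + 22 + (-3) = 4
σ = (2, 3, 1, 0): (-8) + (-7) + 9 + 13 = 7
σ = (3, 0, 1, 2): 1 + 17 + 9 + 11 = 38
σ = (3, 0, 2, 1): 1 + 17 + 4 + (-3) = 19
σ = (3, 1, 0, 2): 1 + 20 + 22 + 11 = 54
σ = (3, 1, 2, 0): 1 + 20 + 4 + 13 = 38
σ = (3, 2, 0, 1): 1 + (-1) + 22 + (-3) = 19
σ = (3, 2, 1, 0): 1 + (-1) + 9 + 13 = 22
Optimal value attained by: σ = (1, 3, 2, 0).
Answer: det⊕(W) = 4; verdict: SINGULAR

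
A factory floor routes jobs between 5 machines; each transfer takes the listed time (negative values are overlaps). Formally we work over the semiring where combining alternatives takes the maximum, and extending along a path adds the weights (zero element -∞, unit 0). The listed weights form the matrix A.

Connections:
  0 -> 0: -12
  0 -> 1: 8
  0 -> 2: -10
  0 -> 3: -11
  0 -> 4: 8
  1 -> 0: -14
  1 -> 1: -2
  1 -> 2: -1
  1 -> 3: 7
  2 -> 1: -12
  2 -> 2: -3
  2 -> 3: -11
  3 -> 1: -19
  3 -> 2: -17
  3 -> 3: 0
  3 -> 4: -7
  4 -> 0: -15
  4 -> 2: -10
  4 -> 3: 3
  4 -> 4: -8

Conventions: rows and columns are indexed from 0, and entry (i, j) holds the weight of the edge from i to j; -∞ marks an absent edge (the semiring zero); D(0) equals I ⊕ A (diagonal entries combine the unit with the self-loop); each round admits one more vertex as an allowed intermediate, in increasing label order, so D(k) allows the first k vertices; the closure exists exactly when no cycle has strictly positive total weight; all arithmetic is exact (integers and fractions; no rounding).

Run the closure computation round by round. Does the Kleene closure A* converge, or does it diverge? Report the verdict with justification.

D(0):
  [0, 8, -10, -11, 8]
  [-14, 0, -1, 7, -∞]
  [-∞, -12, 0, -11, -∞]
  [-∞, -19, -17, 0, -7]
  [-15, -∞, -10, 3, 0]
D(1):
  [0, 8, -10, -11, 8]
  [-14, 0, -1, 7, -6]
  [-∞, -12, 0, -11, -∞]
  [-∞, -19, -17, 0, -7]
  [-15, -7, -10, 3, 0]
D(2):
  [0, 8, 7, 15, 8]
  [-14, 0, -1, 7, -6]
  [-26, -12, 0, -5, -18]
  [-33, -19, -17, 0, -7]
  [-15, -7, -8, 3, 0]
D(3):
  [0, 8, 7, 15, 8]
  [-14, 0, -1, 7, -6]
  [-26, -12, 0, -5, -18]
  [-33, -19, -17, 0, -7]
  [-15, -7, -8, 3, 0]
D(4):
  [0, 8, 7, 15, 8]
  [-14, 0, -1, 7, 0]
  [-26, -12, 0, -5, -12]
  [-33, -19, -17, 0, -7]
  [-15, -7, -8, 3, 0]
D(5):
  [0, 8, 7, 15, 8]
  [-14, 0, -1, 7, 0]
  [-26, -12, 0, -5, -12]
  [-22, -14, -15, 0, -7]
  [-15, -7, -8, 3, 0]
Key observation: every diagonal entry stays at the unit through all rounds, so no improving cycle exists.
Answer: CONVERGES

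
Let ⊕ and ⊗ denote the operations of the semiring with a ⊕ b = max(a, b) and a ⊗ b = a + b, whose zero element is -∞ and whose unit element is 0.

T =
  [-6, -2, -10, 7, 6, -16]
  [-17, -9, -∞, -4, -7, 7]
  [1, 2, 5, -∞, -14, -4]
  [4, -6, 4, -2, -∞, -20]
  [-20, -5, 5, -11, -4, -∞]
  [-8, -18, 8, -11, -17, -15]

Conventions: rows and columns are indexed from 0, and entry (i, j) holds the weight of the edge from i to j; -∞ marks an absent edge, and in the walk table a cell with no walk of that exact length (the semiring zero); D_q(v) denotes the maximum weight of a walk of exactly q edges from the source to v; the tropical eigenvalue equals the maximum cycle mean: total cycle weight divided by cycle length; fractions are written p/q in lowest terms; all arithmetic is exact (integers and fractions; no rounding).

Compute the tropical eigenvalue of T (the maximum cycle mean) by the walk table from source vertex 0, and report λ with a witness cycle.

q=0: [0, -∞, -∞, -∞, -∞, -∞]
q=1: [-6, -2, -10, 7, 6, -16]
q=2: [11, 1, 11, 5, 2, 5]
q=3: [12, 13, 16, 18, 17, 8]
q=4: [22, 18, 22, 19, 18, 20]
q=5: [23, 24, 28, 29, 28, 25]
q=6: [33, 30, 33, 30, 29, 31]
Optimal cycle mean attained by: cycle 1->5->2->1, total 7 + 8 + 2, length 3.
Answer: λ = 17/3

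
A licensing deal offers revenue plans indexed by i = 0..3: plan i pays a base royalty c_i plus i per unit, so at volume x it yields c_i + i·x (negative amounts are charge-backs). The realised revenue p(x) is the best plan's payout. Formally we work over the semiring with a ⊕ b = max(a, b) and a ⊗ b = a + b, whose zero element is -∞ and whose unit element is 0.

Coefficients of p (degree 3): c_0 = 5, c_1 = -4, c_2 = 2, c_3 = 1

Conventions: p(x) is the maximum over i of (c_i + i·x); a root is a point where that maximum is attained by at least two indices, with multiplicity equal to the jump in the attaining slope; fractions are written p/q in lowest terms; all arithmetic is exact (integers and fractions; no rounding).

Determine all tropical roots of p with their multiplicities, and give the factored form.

hull edge (i=0, c=5) to (i=3, c=1): slope -4/3, span 3
Factored form: p(x) = 1 ⊗ (x ⊕ 4/3) ⊗ (x ⊕ 4/3) ⊗ (x ⊕ 4/3)
Answer: roots = 4/3 (mult 3)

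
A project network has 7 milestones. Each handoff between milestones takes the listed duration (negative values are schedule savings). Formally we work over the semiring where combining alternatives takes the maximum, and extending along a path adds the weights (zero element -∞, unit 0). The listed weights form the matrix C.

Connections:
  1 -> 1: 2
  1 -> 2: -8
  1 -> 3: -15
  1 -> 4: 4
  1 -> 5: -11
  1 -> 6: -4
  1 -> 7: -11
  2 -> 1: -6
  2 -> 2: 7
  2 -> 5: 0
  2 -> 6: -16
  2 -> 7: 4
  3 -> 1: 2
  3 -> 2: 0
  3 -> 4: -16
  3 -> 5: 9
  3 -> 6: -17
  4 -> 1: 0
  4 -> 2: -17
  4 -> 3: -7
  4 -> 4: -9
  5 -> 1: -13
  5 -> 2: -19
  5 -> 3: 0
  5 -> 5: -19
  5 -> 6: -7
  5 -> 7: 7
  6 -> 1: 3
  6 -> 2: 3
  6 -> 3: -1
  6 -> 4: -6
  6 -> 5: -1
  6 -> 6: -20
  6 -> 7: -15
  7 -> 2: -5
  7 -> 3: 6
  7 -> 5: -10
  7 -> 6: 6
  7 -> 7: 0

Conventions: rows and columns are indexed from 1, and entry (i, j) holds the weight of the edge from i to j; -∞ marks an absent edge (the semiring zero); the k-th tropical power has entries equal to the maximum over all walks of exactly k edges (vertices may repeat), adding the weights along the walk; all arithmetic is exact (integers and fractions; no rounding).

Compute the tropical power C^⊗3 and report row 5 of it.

C^⊗2:
  [4, -1, -3, 6, -5, -2, -4]
  [1, 14, 10, -2, 7, 10, 11]
  [4, 7, 9, 6, 0, 2, 16]
  [2, -7, -15, 4, 2, -4, -11]
  [2, 2, 13, -9, 9, 13, 7]
  [5, 10, -1, 7, 8, -1, 7]
  [9, 9, 6, 0, 15, 6, 0]
C^⊗3:
  [6, 6, 2, 8, 6, 2, 3]
  [13, 21, 17, 5, 19, 17, 18]
  [11, 14, 22, 8, 18, 22, 16]
  [4, 0, 2, 6, -5, -2, 9]
  [16, 16, 13, 7, 22, 13, 16]
  [7, 17, 13, 9, 10, 13, 15]
  [11, 16, 15, 13, 15, 8, 22]
Answer: row 5 of C^⊗3 = [16, 16, 13, 7, 22, 13, 16]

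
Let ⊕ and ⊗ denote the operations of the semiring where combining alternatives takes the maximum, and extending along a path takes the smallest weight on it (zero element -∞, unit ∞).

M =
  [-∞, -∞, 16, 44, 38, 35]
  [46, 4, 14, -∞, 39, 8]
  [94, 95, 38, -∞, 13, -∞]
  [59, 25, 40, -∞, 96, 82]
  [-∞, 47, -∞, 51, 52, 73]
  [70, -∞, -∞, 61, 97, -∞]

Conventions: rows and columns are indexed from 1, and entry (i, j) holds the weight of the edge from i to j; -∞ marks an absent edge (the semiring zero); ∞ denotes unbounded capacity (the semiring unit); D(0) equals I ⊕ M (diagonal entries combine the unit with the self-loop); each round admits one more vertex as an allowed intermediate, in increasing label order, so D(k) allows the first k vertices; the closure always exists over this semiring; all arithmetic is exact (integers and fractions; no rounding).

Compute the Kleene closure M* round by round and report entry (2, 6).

D(0):
  [∞, -∞, 16, 44, 38, 35]
  [46, ∞, 14, -∞, 39, 8]
  [94, 95, ∞, -∞, 13, -∞]
  [59, 25, 40, ∞, 96, 82]
  [-∞, 47, -∞, 51, ∞, 73]
  [70, -∞, -∞, 61, 97, ∞]
D(1):
  [∞, -∞, 16, 44, 38, 35]
  [46, ∞, 16, 44, 39, 35]
  [94, 95, ∞, 44, 38, 35]
  [59, 25, 40, ∞, 96, 82]
  [-∞, 47, -∞, 51, ∞, 73]
  [70, -∞, 16, 61, 97, ∞]
D(2):
  [∞, -∞, 16, 44, 38, 35]
  [46, ∞, 16, 44, 39, 35]
  [94, 95, ∞, 44, 39, 35]
  [59, 25, 40, ∞, 96, 82]
  [46, 47, 16, 51, ∞, 73]
  [70, -∞, 16, 61, 97, ∞]
D(3):
  [∞, 16, 16, 44, 38, 35]
  [46, ∞, 16, 44, 39, 35]
  [94, 95, ∞, 44, 39, 35]
  [59, 40, 40, ∞, 96, 82]
  [46, 47, 16, 51, ∞, 73]
  [70, 16, 16, 61, 97, ∞]
D(4):
  [∞, 40, 40, 44, 44, 44]
  [46, ∞, 40, 44, 44, 44]
  [94, 95, ∞, 44, 44, 44]
  [59, 40, 40, ∞, 96, 82]
  [51, 47, 40, 51, ∞, 73]
  [70, 40, 40, 61, 97, ∞]
D(5):
  [∞, 44, 40, 44, 44, 44]
  [46, ∞, 40, 44, 44, 44]
  [94, 95, ∞, 44, 44, 44]
  [59, 47, 40, ∞, 96, 82]
  [51, 47, 40, 51, ∞, 73]
  [70, 47, 40, 61, 97, ∞]
D(6):
  [∞, 44, 40, 44, 44, 44]
  [46, ∞, 40, 44, 44, 44]
  [94, 95, ∞, 44, 44, 44]
  [70, 47, 40, ∞, 96, 82]
  [70, 47, 40, 61, ∞, 73]
  [70, 47, 40, 61, 97, ∞]
Answer: M*[2][6] = 44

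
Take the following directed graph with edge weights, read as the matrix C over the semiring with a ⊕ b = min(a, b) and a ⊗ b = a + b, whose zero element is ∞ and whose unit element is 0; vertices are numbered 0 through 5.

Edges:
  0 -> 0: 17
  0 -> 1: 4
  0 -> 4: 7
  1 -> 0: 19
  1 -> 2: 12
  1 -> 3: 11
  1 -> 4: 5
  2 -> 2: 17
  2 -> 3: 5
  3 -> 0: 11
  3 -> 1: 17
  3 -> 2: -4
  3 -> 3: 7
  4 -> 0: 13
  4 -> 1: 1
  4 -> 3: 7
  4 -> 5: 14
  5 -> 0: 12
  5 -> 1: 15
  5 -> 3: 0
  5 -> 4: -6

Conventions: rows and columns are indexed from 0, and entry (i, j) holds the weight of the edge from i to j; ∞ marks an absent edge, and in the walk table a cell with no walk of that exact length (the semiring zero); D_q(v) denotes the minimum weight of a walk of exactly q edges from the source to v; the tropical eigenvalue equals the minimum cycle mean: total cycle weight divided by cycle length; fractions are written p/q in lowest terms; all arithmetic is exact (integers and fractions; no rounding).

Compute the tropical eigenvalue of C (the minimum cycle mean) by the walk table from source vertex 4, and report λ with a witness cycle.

q=0: [∞, ∞, ∞, ∞, 0, ∞]
q=1: [13, 1, ∞, 7, ∞, 14]
q=2: [18, 17, 3, 12, 6, ∞]
q=3: [19, 7, 8, 8, 22, 20]
q=4: [19, 23, 4, 13, 12, 36]
q=5: [24, 13, 9, 9, 26, 26]
q=6: [20, 26, 5, 14, 18, 40]
Optimal cycle mean attained by: cycle 2->3->2, total 5 + (-4), length 2.
Answer: λ = 1/2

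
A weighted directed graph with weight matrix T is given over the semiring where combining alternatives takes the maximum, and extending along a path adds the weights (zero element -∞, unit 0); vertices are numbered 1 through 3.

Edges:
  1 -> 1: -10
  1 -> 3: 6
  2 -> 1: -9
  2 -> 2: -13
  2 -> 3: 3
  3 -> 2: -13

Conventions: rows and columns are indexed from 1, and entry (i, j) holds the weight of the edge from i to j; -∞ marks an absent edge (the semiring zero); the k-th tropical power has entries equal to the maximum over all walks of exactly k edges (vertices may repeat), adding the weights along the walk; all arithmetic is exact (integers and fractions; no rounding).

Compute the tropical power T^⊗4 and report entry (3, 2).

T^⊗2:
  [-20, -7, -4]
  [-19, -10, -3]
  [-22, -26, -10]
T^⊗3:
  [-16, -17, -4]
  [-19, -16, -7]
  [-32, -23, -16]
T^⊗4:
  [-26, -17, -10]
  [-25, -20, -13]
  [-32, -29, -20]
Key observation: the optimum is the walk 3->2->1->3->2, with weight (-13) + (-9) + 6 + (-13) = -29.
Optimal value attained by: walk 3->2->1->3->2.
Answer: (T^⊗4)[3][2] = -29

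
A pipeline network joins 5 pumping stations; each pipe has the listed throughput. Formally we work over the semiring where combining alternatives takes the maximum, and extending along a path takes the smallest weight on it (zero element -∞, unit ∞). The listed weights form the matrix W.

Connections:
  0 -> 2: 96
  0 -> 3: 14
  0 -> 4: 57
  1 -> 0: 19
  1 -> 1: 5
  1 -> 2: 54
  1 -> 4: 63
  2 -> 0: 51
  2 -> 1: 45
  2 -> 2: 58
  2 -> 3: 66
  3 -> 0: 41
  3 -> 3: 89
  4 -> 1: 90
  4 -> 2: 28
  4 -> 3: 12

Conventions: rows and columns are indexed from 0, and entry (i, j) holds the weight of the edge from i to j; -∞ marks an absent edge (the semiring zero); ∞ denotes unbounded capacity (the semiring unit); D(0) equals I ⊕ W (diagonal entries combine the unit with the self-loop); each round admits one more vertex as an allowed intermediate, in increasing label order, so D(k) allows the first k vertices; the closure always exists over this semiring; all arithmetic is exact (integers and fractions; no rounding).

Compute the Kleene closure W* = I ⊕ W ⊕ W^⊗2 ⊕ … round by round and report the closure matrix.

D(0):
  [∞, -∞, 96, 14, 57]
  [19, ∞, 54, -∞, 63]
  [51, 45, ∞, 66, -∞]
  [41, -∞, -∞, ∞, -∞]
  [-∞, 90, 28, 12, ∞]
D(1):
  [∞, -∞, 96, 14, 57]
  [19, ∞, 54, 14, 63]
  [51, 45, ∞, 66, 51]
  [41, -∞, 41, ∞, 41]
  [-∞, 90, 28, 12, ∞]
D(2):
  [∞, -∞, 96, 14, 57]
  [19, ∞, 54, 14, 63]
  [51, 45, ∞, 66, 51]
  [41, -∞, 41, ∞, 41]
  [19, 90, 54, 14, ∞]
D(3):
  [∞, 45, 96, 66, 57]
  [51, ∞, 54, 54, 63]
  [51, 45, ∞, 66, 51]
  [41, 41, 41, ∞, 41]
  [51, 90, 54, 54, ∞]
D(4):
  [∞, 45, 96, 66, 57]
  [51, ∞, 54, 54, 63]
  [51, 45, ∞, 66, 51]
  [41, 41, 41, ∞, 41]
  [51, 90, 54, 54, ∞]
D(5):
  [∞, 57, 96, 66, 57]
  [51, ∞, 54, 54, 63]
  [51, 51, ∞, 66, 51]
  [41, 41, 41, ∞, 41]
  [51, 90, 54, 54, ∞]
Answer: W* = [[∞, 57, 96, 66, 57], [51, ∞, 54, 54, 63], [51, 51, ∞, 66, 51], [41, 41, 41, ∞, 41], [51, 90, 54, 54, ∞]]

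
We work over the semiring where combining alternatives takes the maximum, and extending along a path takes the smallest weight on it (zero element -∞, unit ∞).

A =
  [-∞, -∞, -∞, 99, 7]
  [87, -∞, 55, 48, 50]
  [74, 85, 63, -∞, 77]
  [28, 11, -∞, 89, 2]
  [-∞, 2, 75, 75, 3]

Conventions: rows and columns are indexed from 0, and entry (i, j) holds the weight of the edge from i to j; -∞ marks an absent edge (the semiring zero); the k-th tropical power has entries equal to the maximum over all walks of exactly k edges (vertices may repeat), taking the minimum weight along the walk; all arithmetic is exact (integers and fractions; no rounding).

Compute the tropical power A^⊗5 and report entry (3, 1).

A^⊗2:
  [28, 11, 7, 89, 3]
  [55, 55, 55, 87, 55]
  [85, 63, 75, 75, 63]
  [28, 11, 11, 89, 11]
  [74, 75, 63, 75, 75]
A^⊗3:
  [28, 11, 11, 89, 11]
  [55, 55, 55, 87, 55]
  [74, 75, 63, 85, 75]
  [28, 11, 11, 89, 11]
  [75, 63, 75, 75, 63]
A^⊗4:
  [28, 11, 11, 89, 11]
  [55, 55, 55, 87, 55]
  [75, 63, 75, 85, 63]
  [28, 11, 11, 89, 11]
  [74, 75, 63, 75, 75]
A^⊗5:
  [28, 11, 11, 89, 11]
  [55, 55, 55, 87, 55]
  [74, 75, 63, 85, 75]
  [28, 11, 11, 89, 11]
  [75, 63, 75, 75, 63]
Key observation: the optimum is the walk 3->0->3->0->3->1, with weight 28 min 99 min 28 min 99 min 11 = 11.
Optimal value attained by: walk 3->0->3->0->3->1.
Answer: (A^⊗5)[3][1] = 11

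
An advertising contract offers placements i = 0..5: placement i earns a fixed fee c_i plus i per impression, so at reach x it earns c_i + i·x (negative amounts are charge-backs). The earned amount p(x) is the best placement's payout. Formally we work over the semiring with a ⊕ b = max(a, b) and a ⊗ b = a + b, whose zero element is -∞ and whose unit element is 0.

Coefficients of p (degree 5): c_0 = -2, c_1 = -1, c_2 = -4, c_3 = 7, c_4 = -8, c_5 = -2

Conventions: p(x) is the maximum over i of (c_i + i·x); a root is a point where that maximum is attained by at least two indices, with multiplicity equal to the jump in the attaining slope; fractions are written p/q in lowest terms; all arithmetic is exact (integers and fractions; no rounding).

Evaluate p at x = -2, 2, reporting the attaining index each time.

p(-2) = max(-2+0·(-2)=-2, -1+1·(-2)=-3, -4+2·(-2)=-8, 7+3·(-2)=1, -8+4·(-2)=-16, -2+5·(-2)=-12) = 1 (attained by i=3)
p(2) = max(-2+0·2=-2, -1+1·2=1, -4+2·2=0, 7+3·2=13, -8+4·2=0, -2+5·2=8) = 13 (attained by i=3)
Answer: p(-2) = 1; p(2) = 13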